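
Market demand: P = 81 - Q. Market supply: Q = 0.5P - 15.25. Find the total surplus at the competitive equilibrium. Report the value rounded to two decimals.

Rewriting supply in inverse form: P = 30.5 + 2Q.
Equilibrium: 81 - Q = 30.5 + 2Q, so Q* = 16.8333 and P* = 64.1667.
Total surplus is the full triangle between the curves from 0 to Q*: (1/2)(16.8333)(81 - 30.5) = 425.0417.

425.04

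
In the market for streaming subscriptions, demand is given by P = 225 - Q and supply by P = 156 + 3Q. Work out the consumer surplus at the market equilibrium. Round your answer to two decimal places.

148.78

Equilibrium: 225 - Q = 156 + 3Q, so Q* = 17.25 and P* = 207.75.
The demand choke price is 225, so CS = (1/2)(Q*)(225 - P*) = (1/2)(17.25)(17.25) = 148.7812.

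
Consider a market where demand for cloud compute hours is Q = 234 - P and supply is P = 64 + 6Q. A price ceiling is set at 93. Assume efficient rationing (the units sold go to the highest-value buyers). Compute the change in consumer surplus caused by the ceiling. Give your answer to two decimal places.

374.92

Rewriting demand in inverse form: P = 234 - Q.
Free-market equilibrium: 234 - Q = 64 + 6Q gives Q* = 24.2857, P* = 209.7143.
At the ceiling price 93, quantity supplied is (93 - 64)/6 = 4.8333; supply is the short side, so Q = 4.8333 trades at P = 93.
CS goes from (1/2)(24.2857)(24.2857) = 294.898 to 669.8194 (computed as (234 - 93)(4.8333) - (1/2)(1)(4.8333)^2), a change of 374.9215.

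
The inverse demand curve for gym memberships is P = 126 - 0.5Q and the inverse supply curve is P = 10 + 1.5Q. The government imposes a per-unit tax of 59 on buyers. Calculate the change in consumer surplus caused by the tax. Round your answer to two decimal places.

-637.94

Pre-tax equilibrium: 126 - 0.5Q = 10 + 1.5Q gives Q* = 58, P* = 97.
With the tax, buyers' net willingness to pay falls by 59: (126 - 59) - 0.5Q = 10 + 1.5Q, so Q_t = 28.5. Buyers pay P_b = 111.75; sellers receive P_s = P_b - 59 = 52.75.
Consumers lose the trapezoid between P* and P_b out to Q_t plus the triangle from Q_t to Q*: change in CS = 203.0625 - 841 = -637.9375.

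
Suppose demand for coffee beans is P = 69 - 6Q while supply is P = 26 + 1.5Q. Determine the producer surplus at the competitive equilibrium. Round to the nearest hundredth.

Equilibrium: 69 - 6Q = 26 + 1.5Q, so Q* = 5.7333 and P* = 34.6.
The supply curve's price intercept is 26, so PS = (1/2)(Q*)(P* - 26) = (1/2)(5.7333)(8.6) = 24.6533.

24.65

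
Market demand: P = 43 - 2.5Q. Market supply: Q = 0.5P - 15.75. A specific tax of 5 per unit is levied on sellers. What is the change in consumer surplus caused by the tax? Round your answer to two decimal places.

Rewriting supply in inverse form: P = 31.5 + 2Q.
Pre-tax equilibrium: 43 - 2.5Q = 31.5 + 2Q gives Q* = 2.5556, P* = 36.6111.
A tax on sellers shifts supply up by 5: 43 - 2.5Q = 31.5 + 2Q + 5, so Q_t = 1.4444. Buyers pay P_b = 39.3889; sellers receive P_s = P_b - 5 = 34.3889.
CS falls from (1/2)(2.5556)(6.3889) = 8.1636 to (1/2)(1.4444)(3.6111) = 2.608, a change of -5.5556.

-5.56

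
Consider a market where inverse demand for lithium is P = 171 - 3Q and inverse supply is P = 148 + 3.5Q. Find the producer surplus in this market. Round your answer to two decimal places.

Equilibrium: 171 - 3Q = 148 + 3.5Q, so Q* = 3.5385 and P* = 160.3846.
The supply curve's price intercept is 148, so PS = (1/2)(Q*)(P* - 148) = (1/2)(3.5385)(12.3846) = 21.9112.

21.91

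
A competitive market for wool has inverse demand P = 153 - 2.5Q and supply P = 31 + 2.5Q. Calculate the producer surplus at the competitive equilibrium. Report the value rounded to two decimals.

744.20

Set 153 - 2.5Q = 31 + 2.5Q, which gives 122 = 5Q, so Q* = 24.4 and P* = 153 - 2.5(24.4) = 92.
The supply curve's price intercept is 31, so PS = (1/2)(Q*)(P* - 31) = (1/2)(24.4)(61) = 744.2.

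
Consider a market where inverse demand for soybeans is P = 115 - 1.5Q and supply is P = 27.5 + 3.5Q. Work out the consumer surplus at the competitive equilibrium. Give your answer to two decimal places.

229.69

Equilibrium: 115 - 1.5Q = 27.5 + 3.5Q, so Q* = 17.5 and P* = 88.75.
Consumer surplus is the triangle under demand above P*: (1/2)(17.5)(115 - 88.75) = (1/2)(17.5)(26.25) = 229.6875.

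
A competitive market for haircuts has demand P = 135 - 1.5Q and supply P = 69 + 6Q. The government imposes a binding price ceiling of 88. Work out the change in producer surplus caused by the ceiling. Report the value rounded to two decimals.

-202.24

Free-market equilibrium: 135 - 1.5Q = 69 + 6Q gives Q* = 8.8, P* = 121.8.
At P = 88, sellers supply (88 - 69)/6 = 3.1667 while buyers want more, so the quantity traded is 3.1667 at price 88.
PS goes from (1/2)(8.8)(52.8) = 232.32 to 30.0833 (computed as (88 - 69)(3.1667) - (1/2)(6)(3.1667)^2), a change of -202.2367.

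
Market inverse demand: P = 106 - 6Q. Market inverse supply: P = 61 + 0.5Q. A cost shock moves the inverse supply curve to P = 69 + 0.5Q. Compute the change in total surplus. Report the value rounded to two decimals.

-50.46

Initial equilibrium: Q_0 = 6.9231, P_0 = 64.4615; CS_0 = (1/2)(6.9231)(41.5385) = 143.787, PS_0 = (1/2)(6.9231)(3.4615) = 11.9822.
New equilibrium: 106 - 6Q = 69 + 0.5Q gives Q_1 = 5.6923, P_1 = 71.8462; CS_1 = 97.2071, PS_1 = 8.1006.
Change in total surplus = (97.2071 + 8.1006) - (143.787 + 11.9822) = -50.4615.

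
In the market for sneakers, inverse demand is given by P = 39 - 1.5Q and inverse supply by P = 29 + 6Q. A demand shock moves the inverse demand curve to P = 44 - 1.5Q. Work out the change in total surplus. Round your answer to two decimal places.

8.33

Initial equilibrium: Q_0 = 1.3333, P_0 = 37; CS_0 = (1/2)(1.3333)(2) = 1.3333, PS_0 = (1/2)(1.3333)(8) = 5.3333.
New equilibrium: 44 - 1.5Q = 29 + 6Q gives Q_1 = 2, P_1 = 41; CS_1 = 3, PS_1 = 12.
Change in total surplus = (3 + 12) - (1.3333 + 5.3333) = 8.3333.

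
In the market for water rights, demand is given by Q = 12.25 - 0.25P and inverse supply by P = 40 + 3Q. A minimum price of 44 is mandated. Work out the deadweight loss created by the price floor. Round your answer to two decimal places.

0.00

Rewriting demand in inverse form: P = 49 - 4Q.
Free-market equilibrium: 49 - 4Q = 40 + 3Q gives Q* = 1.2857, P* = 43.8571.
At P = 44, buyers demand (49 - 44)/4 = 1.25 while sellers would supply more, so the quantity traded is 1.25 at price 44.
At Q = 1.25 the demand price is 44 and the supply price is 43.75. Deadweight loss is the triangle between the curves from 1.25 to 1.2857: (1/2)(44 - 43.75)(1.2857 - 1.25) = 0.0045.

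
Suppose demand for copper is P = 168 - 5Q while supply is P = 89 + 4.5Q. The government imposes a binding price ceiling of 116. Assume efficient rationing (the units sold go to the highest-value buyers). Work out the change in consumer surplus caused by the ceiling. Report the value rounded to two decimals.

49.12

Free-market equilibrium: 168 - 5Q = 89 + 4.5Q gives Q* = 8.3158, P* = 126.4211.
At the ceiling price 116, quantity supplied is (116 - 89)/4.5 = 6; supply is the short side, so Q = 6 trades at P = 116.
CS goes from (1/2)(8.3158)(41.5789) = 172.8809 to 222 (computed as (168 - 116)(6) - (1/2)(5)(6)^2), a change of 49.1191.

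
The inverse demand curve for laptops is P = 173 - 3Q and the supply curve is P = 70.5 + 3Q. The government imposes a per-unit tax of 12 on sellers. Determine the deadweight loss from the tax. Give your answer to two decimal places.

Pre-tax equilibrium: 173 - 3Q = 70.5 + 3Q gives Q* = 17.0833, P* = 121.75.
With the tax, sellers need 12 more per unit: 173 - 3Q = 70.5 + 3Q + 12, so Q_t = 15.0833. Buyers pay P_b = 127.75; sellers receive P_s = P_b - 12 = 115.75.
The welfare triangle lost has base Q* - Q_t = 2 and height t = 12, so DWL = (1/2)(2)(12) = 12.

12.00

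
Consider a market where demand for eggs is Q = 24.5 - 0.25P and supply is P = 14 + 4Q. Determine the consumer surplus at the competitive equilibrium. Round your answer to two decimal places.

Rewriting demand in inverse form: P = 98 - 4Q.
Set 98 - 4Q = 14 + 4Q, which gives 84 = 8Q, so Q* = 10.5 and P* = 98 - 4(10.5) = 56.
Consumer surplus is the triangle under demand above P*: (1/2)(10.5)(98 - 56) = (1/2)(10.5)(42) = 220.5.

220.50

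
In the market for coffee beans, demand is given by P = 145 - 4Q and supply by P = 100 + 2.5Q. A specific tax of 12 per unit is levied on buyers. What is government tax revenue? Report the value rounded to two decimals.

60.92

Without the tax, 145 - 4Q = 100 + 2.5Q so Q* = 6.9231 and P* = 117.3077.
A tax on buyers shifts demand down by 12: (145 - 12) - 4Q = 100 + 2.5Q, so Q_t = 5.0769. Buyers pay P_b = 124.6923; sellers receive P_s = P_b - 12 = 112.6923.
Tax revenue = t x Q_t = 12 x 5.0769 = 60.9231.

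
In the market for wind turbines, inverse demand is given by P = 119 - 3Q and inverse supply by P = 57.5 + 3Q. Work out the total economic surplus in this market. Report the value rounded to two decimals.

Equilibrium: 119 - 3Q = 57.5 + 3Q, so Q* = 10.25 and P* = 88.25.
CS = (1/2)(10.25)(30.75) = 157.5938 and PS = (1/2)(10.25)(30.75) = 157.5938, so total surplus = 315.1875.

315.19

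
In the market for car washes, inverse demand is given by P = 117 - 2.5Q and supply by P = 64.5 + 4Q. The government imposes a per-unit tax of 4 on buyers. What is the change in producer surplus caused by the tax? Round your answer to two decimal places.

-19.12

Without the tax, 117 - 2.5Q = 64.5 + 4Q so Q* = 8.0769 and P* = 96.8077.
With the tax, buyers' net willingness to pay falls by 4: (117 - 4) - 2.5Q = 64.5 + 4Q, so Q_t = 7.4615. Buyers pay P_b = 98.3462; sellers receive P_s = P_b - 4 = 94.3462.
PS falls from (1/2)(8.0769)(32.3077) = 130.4734 to (1/2)(7.4615)(29.8462) = 111.3491, a change of -19.1243.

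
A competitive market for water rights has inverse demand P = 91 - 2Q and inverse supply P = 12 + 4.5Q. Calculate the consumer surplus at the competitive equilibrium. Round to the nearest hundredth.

Setting demand equal to supply, 79 = 6.5Q, so Q* = 12.1538 and P* = 66.6923.
The demand choke price is 91, so CS = (1/2)(Q*)(91 - P*) = (1/2)(12.1538)(24.3077) = 147.716.

147.72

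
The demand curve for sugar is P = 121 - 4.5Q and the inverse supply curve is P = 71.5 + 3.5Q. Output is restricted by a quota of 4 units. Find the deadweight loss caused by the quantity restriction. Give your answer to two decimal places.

19.14

Unrestricted equilibrium: Q* = (121 - 71.5)/(4.5 + 3.5) = 6.1875.
At Q = 4 the demand price is 121 - 4.5(4) = 103 and the supply price is 71.5 + 3.5(4) = 85.5.
DWL = (1/2)(gap between curves at 4) x (Q* - 4) = (1/2)(17.5)(2.1875) = 19.1406.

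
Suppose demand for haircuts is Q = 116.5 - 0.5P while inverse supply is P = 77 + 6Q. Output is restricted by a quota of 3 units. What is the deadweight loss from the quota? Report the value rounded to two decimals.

Rewriting demand in inverse form: P = 233 - 2Q.
Unrestricted equilibrium: Q* = (233 - 77)/(2 + 6) = 19.5.
At Q = 3 the demand price is 233 - 2(3) = 227 and the supply price is 77 + 6(3) = 95.
Deadweight loss is the triangle between the curves from 3 to 19.5: (1/2)(227 - 95)(19.5 - 3) = 1089.

1089.00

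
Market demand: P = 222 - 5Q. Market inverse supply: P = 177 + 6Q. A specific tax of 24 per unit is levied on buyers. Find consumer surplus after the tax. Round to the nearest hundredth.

Pre-tax equilibrium: 222 - 5Q = 177 + 6Q gives Q* = 4.0909, P* = 201.5455.
With the tax, buyers' net willingness to pay falls by 24: (222 - 24) - 5Q = 177 + 6Q, so Q_t = 1.9091. Buyers pay P_b = 212.4545; sellers receive P_s = P_b - 24 = 188.4545.
Consumer surplus is the triangle under demand above P_b: (1/2)(1.9091)(222 - 212.4545) = 9.1116.

9.11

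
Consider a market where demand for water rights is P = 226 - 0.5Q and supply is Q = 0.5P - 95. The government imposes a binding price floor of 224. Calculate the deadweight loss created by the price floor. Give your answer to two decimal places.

Rewriting supply in inverse form: P = 190 + 2Q.
Without the control, 226 - 0.5Q = 190 + 2Q so Q* = 14.4 and P* = 218.8.
At the floor price 224, quantity demanded is (226 - 224)/0.5 = 4; demand is the short side, so Q = 4 trades at P = 224.
The lost-trades triangle has base Q* - 4 = 10.4 and height equal to the gap between the curves at Q = 4, which is 224 - 198 = 26. DWL = (1/2)(10.4)(26) = 135.2.

135.20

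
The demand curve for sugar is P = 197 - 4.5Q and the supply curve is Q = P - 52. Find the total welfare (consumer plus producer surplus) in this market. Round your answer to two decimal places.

1911.36

Rewriting supply in inverse form: P = 52 + Q.
Setting demand equal to supply, 145 = 5.5Q, so Q* = 26.3636 and P* = 78.3636.
CS = (1/2)(26.3636)(118.6364) = 1563.843 and PS = (1/2)(26.3636)(26.3636) = 347.5207, so total surplus = 1911.3636.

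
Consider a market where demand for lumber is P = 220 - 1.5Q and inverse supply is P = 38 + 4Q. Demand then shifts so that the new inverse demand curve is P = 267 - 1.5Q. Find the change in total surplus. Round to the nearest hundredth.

Initial equilibrium: Q_0 = 33.0909, P_0 = 170.3636; CS_0 = (1/2)(33.0909)(49.6364) = 821.2562, PS_0 = (1/2)(33.0909)(132.3636) = 2190.0165.
New equilibrium: 267 - 1.5Q = 38 + 4Q gives Q_1 = 41.6364, P_1 = 204.5455; CS_1 = 1300.1901, PS_1 = 3467.1736.
Change in total surplus = (1300.1901 + 3467.1736) - (821.2562 + 2190.0165) = 1756.0909.

1756.09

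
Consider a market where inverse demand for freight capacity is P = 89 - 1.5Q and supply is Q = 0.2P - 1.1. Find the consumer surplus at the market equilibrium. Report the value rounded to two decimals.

Rewriting supply in inverse form: P = 5.5 + 5Q.
Set 89 - 1.5Q = 5.5 + 5Q, which gives 83.5 = 6.5Q, so Q* = 12.8462 and P* = 89 - 1.5(12.8462) = 69.7308.
CS is the area between the demand curve and P* from 0 to Q*: (1/2)(12.8462)(19.2692) = 123.7678.

123.77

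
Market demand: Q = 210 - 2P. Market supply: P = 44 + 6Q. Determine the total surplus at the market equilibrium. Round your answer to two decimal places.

Rewriting demand in inverse form: P = 105 - 0.5Q.
Equilibrium: 105 - 0.5Q = 44 + 6Q, so Q* = 9.3846 and P* = 100.3077.
CS = (1/2)(9.3846)(4.6923) = 22.0178 and PS = (1/2)(9.3846)(56.3077) = 264.213, so total surplus = 286.2308.

286.23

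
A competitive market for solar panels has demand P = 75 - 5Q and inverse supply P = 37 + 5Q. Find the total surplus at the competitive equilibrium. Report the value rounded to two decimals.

72.20

Setting demand equal to supply, 38 = 10Q, so Q* = 3.8 and P* = 56.
CS = (1/2)(3.8)(19) = 36.1 and PS = (1/2)(3.8)(19) = 36.1, so total surplus = 72.2.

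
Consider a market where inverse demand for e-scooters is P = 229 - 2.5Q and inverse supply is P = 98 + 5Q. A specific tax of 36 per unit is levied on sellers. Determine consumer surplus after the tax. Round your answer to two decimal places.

Without the tax, 229 - 2.5Q = 98 + 5Q so Q* = 17.4667 and P* = 185.3333.
With the tax, sellers need 36 more per unit: 229 - 2.5Q = 98 + 5Q + 36, so Q_t = 12.6667. Buyers pay P_b = 197.3333; sellers receive P_s = P_b - 36 = 161.3333.
CS = (1/2)(Q_t)(229 - P_b) = (1/2)(12.6667)(31.6667) = 200.5556.

200.56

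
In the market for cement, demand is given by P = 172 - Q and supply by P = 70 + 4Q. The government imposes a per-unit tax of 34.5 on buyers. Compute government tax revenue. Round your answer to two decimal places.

465.75

Without the tax, 172 - Q = 70 + 4Q so Q* = 20.4 and P* = 151.6.
With the tax, buyers' net willingness to pay falls by 34.5: (172 - 34.5) - Q = 70 + 4Q, so Q_t = 13.5. Buyers pay P_b = 158.5; sellers receive P_s = P_b - 34.5 = 124.
Tax revenue = t x Q_t = 34.5 x 13.5 = 465.75.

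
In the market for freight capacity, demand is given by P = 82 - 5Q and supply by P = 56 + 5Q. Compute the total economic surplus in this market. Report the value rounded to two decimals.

33.80

Set 82 - 5Q = 56 + 5Q, which gives 26 = 10Q, so Q* = 2.6 and P* = 82 - 5(2.6) = 69.
CS = (1/2)(2.6)(13) = 16.9 and PS = (1/2)(2.6)(13) = 16.9, so total surplus = 33.8.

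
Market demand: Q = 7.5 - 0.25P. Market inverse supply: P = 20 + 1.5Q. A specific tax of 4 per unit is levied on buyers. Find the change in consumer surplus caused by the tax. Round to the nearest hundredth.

-4.23

Rewriting demand in inverse form: P = 30 - 4Q.
Pre-tax equilibrium: 30 - 4Q = 20 + 1.5Q gives Q* = 1.8182, P* = 22.7273.
With the tax, buyers' net willingness to pay falls by 4: (30 - 4) - 4Q = 20 + 1.5Q, so Q_t = 1.0909. Buyers pay P_b = 25.6364; sellers receive P_s = P_b - 4 = 21.6364.
CS falls from (1/2)(1.8182)(7.2727) = 6.6116 to (1/2)(1.0909)(4.3636) = 2.3802, a change of -4.2314.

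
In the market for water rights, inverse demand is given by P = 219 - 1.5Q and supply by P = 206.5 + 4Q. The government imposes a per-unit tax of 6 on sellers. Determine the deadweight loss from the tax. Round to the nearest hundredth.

Without the tax, 219 - 1.5Q = 206.5 + 4Q so Q* = 2.2727 and P* = 215.5909.
A tax on sellers shifts supply up by 6: 219 - 1.5Q = 206.5 + 4Q + 6, so Q_t = 1.1818. Buyers pay P_b = 217.2273; sellers receive P_s = P_b - 6 = 211.2273.
The welfare triangle lost has base Q* - Q_t = 1.0909 and height t = 6, so DWL = (1/2)(1.0909)(6) = 3.2727.

3.27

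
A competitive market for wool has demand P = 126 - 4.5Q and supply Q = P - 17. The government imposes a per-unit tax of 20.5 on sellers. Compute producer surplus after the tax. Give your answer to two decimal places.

Rewriting supply in inverse form: P = 17 + Q.
Pre-tax equilibrium: 126 - 4.5Q = 17 + Q gives Q* = 19.8182, P* = 36.8182.
With the tax, sellers need 20.5 more per unit: 126 - 4.5Q = 17 + Q + 20.5, so Q_t = 16.0909. Buyers pay P_b = 53.5909; sellers receive P_s = P_b - 20.5 = 33.0909.
PS = (1/2)(Q_t)(P_s - 17) = (1/2)(16.0909)(16.0909) = 129.4587.

129.46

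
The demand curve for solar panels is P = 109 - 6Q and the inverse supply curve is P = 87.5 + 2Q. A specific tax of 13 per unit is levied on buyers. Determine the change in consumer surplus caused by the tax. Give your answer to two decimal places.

Pre-tax equilibrium: 109 - 6Q = 87.5 + 2Q gives Q* = 2.6875, P* = 92.875.
A tax on buyers shifts demand down by 13: (109 - 13) - 6Q = 87.5 + 2Q, so Q_t = 1.0625. Buyers pay P_b = 102.625; sellers receive P_s = P_b - 13 = 89.625.
CS falls from (1/2)(2.6875)(16.125) = 21.668 to (1/2)(1.0625)(6.375) = 3.3867, a change of -18.2812.

-18.28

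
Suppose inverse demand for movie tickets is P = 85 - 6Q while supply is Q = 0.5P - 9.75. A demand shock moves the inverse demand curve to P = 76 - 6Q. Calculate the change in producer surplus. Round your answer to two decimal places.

-17.16

Rewriting supply in inverse form: P = 19.5 + 2Q.
Initial equilibrium: Q_0 = 8.1875, P_0 = 35.875; CS_0 = (1/2)(8.1875)(49.125) = 201.1055, PS_0 = (1/2)(8.1875)(16.375) = 67.0352.
New equilibrium: 76 - 6Q = 19.5 + 2Q gives Q_1 = 7.0625, P_1 = 33.625; CS_1 = 149.6367, PS_1 = 49.8789.
Change in producer surplus = 49.8789 - 67.0352 = -17.1562.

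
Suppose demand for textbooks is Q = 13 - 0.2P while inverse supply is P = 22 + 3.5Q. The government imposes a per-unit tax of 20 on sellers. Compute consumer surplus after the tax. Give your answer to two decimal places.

18.30

Rewriting demand in inverse form: P = 65 - 5Q.
Without the tax, 65 - 5Q = 22 + 3.5Q so Q* = 5.0588 and P* = 39.7059.
With the tax, sellers need 20 more per unit: 65 - 5Q = 22 + 3.5Q + 20, so Q_t = 2.7059. Buyers pay P_b = 51.4706; sellers receive P_s = P_b - 20 = 31.4706.
Consumer surplus is the triangle under demand above P_b: (1/2)(2.7059)(65 - 51.4706) = 18.3045.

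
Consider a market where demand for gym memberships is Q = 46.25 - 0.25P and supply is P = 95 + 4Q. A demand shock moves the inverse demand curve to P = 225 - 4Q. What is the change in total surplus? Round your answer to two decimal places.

550.00

Rewriting demand in inverse form: P = 185 - 4Q.
Initial equilibrium: Q_0 = 11.25, P_0 = 140; CS_0 = (1/2)(11.25)(45) = 253.125, PS_0 = (1/2)(11.25)(45) = 253.125.
New equilibrium: 225 - 4Q = 95 + 4Q gives Q_1 = 16.25, P_1 = 160; CS_1 = 528.125, PS_1 = 528.125.
Change in total surplus = (528.125 + 528.125) - (253.125 + 253.125) = 550.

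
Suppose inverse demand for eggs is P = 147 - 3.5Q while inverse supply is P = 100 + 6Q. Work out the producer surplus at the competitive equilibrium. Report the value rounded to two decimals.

73.43

Equilibrium: 147 - 3.5Q = 100 + 6Q, so Q* = 4.9474 and P* = 129.6842.
Producer surplus is the triangle above supply below P*: (1/2)(4.9474)(129.6842 - 100) = (1/2)(4.9474)(29.6842) = 73.4294.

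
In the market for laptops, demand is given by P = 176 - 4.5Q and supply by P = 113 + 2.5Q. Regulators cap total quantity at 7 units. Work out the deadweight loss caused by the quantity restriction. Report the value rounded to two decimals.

Without the quota, 176 - 4.5Q = 113 + 2.5Q gives Q* = 9.
At Q = 7 the demand price is 176 - 4.5(7) = 144.5 and the supply price is 113 + 2.5(7) = 130.5.
Deadweight loss is the triangle between the curves from 7 to 9: (1/2)(144.5 - 130.5)(9 - 7) = 14.

14.00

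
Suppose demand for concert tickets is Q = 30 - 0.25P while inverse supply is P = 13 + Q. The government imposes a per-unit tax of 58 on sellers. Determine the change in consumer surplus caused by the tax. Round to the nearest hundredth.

Rewriting demand in inverse form: P = 120 - 4Q.
Pre-tax equilibrium: 120 - 4Q = 13 + Q gives Q* = 21.4, P* = 34.4.
A tax on sellers shifts supply up by 58: 120 - 4Q = 13 + Q + 58, so Q_t = 9.8. Buyers pay P_b = 80.8; sellers receive P_s = P_b - 58 = 22.8.
CS falls from (1/2)(21.4)(85.6) = 915.92 to (1/2)(9.8)(39.2) = 192.08, a change of -723.84.

-723.84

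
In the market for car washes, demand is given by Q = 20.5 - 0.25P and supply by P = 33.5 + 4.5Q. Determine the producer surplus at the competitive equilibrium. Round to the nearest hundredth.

73.25

Rewriting demand in inverse form: P = 82 - 4Q.
Setting demand equal to supply, 48.5 = 8.5Q, so Q* = 5.7059 and P* = 59.1765.
Producer surplus is the triangle above supply below P*: (1/2)(5.7059)(59.1765 - 33.5) = (1/2)(5.7059)(25.6765) = 73.2535.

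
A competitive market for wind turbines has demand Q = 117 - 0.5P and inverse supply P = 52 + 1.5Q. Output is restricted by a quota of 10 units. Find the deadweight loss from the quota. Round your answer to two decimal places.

3087.00

Rewriting demand in inverse form: P = 234 - 2Q.
Unrestricted equilibrium: Q* = (234 - 52)/(2 + 1.5) = 52.
At Q = 10 the demand price is 234 - 2(10) = 214 and the supply price is 52 + 1.5(10) = 67.
Deadweight loss is the triangle between the curves from 10 to 52: (1/2)(214 - 67)(52 - 10) = 3087.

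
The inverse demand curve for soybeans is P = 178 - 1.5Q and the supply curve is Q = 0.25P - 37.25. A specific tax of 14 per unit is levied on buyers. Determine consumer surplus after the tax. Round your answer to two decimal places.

5.58

Rewriting supply in inverse form: P = 149 + 4Q.
Without the tax, 178 - 1.5Q = 149 + 4Q so Q* = 5.2727 and P* = 170.0909.
With the tax, buyers' net willingness to pay falls by 14: (178 - 14) - 1.5Q = 149 + 4Q, so Q_t = 2.7273. Buyers pay P_b = 173.9091; sellers receive P_s = P_b - 14 = 159.9091.
Consumer surplus is the triangle under demand above P_b: (1/2)(2.7273)(178 - 173.9091) = 5.5785.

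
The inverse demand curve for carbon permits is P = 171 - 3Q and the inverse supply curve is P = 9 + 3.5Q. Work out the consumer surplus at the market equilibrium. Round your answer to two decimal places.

931.74

Setting demand equal to supply, 162 = 6.5Q, so Q* = 24.9231 and P* = 96.2308.
CS is the area between the demand curve and P* from 0 to Q*: (1/2)(24.9231)(74.7692) = 931.7396.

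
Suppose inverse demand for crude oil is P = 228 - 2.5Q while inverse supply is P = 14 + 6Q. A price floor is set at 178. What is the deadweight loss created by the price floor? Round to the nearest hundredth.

113.88

Without the control, 228 - 2.5Q = 14 + 6Q so Q* = 25.1765 and P* = 165.0588.
At P = 178, buyers demand (228 - 178)/2.5 = 20 while sellers would supply more, so the quantity traded is 20 at price 178.
At Q = 20 the demand price is 178 and the supply price is 134. Deadweight loss is the triangle between the curves from 20 to 25.1765: (1/2)(178 - 134)(25.1765 - 20) = 113.8824.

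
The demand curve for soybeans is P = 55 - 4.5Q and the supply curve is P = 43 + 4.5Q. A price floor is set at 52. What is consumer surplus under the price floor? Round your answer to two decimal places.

1.00

Without the control, 55 - 4.5Q = 43 + 4.5Q so Q* = 1.3333 and P* = 49.
At the floor price 52, quantity demanded is (55 - 52)/4.5 = 0.6667; demand is the short side, so Q = 0.6667 trades at P = 52.
CS is the triangle under demand above 52: (1/2)(0.6667)(55 - 52) = 1.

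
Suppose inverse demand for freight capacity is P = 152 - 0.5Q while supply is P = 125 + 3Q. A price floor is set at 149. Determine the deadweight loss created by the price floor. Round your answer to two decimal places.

Without the control, 152 - 0.5Q = 125 + 3Q so Q* = 7.7143 and P* = 148.1429.
At the floor price 149, quantity demanded is (152 - 149)/0.5 = 6; demand is the short side, so Q = 6 trades at P = 149.
At Q = 6 the demand price is 149 and the supply price is 143. Deadweight loss is the triangle between the curves from 6 to 7.7143: (1/2)(149 - 143)(7.7143 - 6) = 5.1429.

5.14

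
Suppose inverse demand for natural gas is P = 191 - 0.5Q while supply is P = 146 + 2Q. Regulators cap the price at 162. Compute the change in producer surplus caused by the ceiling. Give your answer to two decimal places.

-260.00

Without the control, 191 - 0.5Q = 146 + 2Q so Q* = 18 and P* = 182.
At the ceiling price 162, quantity supplied is (162 - 146)/2 = 8; supply is the short side, so Q = 8 trades at P = 162.
PS goes from (1/2)(18)(36) = 324 to 64 (computed as (162 - 146)(8) - (1/2)(2)(8)^2), a change of -260.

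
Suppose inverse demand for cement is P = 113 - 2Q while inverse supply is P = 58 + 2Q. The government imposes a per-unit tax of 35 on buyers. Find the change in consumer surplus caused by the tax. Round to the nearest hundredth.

Without the tax, 113 - 2Q = 58 + 2Q so Q* = 13.75 and P* = 85.5.
A tax on buyers shifts demand down by 35: (113 - 35) - 2Q = 58 + 2Q, so Q_t = 5. Buyers pay P_b = 103; sellers receive P_s = P_b - 35 = 68.
CS falls from (1/2)(13.75)(27.5) = 189.0625 to (1/2)(5)(10) = 25, a change of -164.0625.

-164.06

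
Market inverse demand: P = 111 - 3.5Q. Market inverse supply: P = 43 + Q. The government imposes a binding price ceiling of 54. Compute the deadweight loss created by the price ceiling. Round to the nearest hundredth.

Without the control, 111 - 3.5Q = 43 + Q so Q* = 15.1111 and P* = 58.1111.
At the ceiling price 54, quantity supplied is (54 - 43)/1 = 11; supply is the short side, so Q = 11 trades at P = 54.
The lost-trades triangle has base Q* - 11 = 4.1111 and height equal to the gap between the curves at Q = 11, which is 72.5 - 54 = 18.5. DWL = (1/2)(4.1111)(18.5) = 38.0278.

38.03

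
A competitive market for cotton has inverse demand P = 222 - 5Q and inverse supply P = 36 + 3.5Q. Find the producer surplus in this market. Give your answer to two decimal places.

837.97

Set 222 - 5Q = 36 + 3.5Q, which gives 186 = 8.5Q, so Q* = 21.8824 and P* = 222 - 5(21.8824) = 112.5882.
Producer surplus is the triangle above supply below P*: (1/2)(21.8824)(112.5882 - 36) = (1/2)(21.8824)(76.5882) = 837.9654.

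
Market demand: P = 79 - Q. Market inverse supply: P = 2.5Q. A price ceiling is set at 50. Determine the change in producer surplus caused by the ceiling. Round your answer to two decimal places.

Free-market equilibrium: 79 - Q = 2.5Q gives Q* = 22.5714, P* = 56.4286.
At P = 50, sellers supply (50 - 0)/2.5 = 20 while buyers want more, so the quantity traded is 20 at price 50.
PS goes from (1/2)(22.5714)(56.4286) = 636.8367 to 500 (computed as (50 - 0)(20) - (1/2)(2.5)(20)^2), a change of -136.8367.

-136.84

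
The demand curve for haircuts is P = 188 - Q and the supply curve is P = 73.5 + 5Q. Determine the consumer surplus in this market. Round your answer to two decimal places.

182.09

Equilibrium: 188 - Q = 73.5 + 5Q, so Q* = 19.0833 and P* = 168.9167.
Consumer surplus is the triangle under demand above P*: (1/2)(19.0833)(188 - 168.9167) = (1/2)(19.0833)(19.0833) = 182.0868.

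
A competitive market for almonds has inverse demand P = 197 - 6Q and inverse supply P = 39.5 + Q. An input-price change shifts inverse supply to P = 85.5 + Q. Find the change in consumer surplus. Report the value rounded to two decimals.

-757.59

Initial equilibrium: Q_0 = 22.5, P_0 = 62; CS_0 = (1/2)(22.5)(135) = 1518.75, PS_0 = (1/2)(22.5)(22.5) = 253.125.
New equilibrium: 197 - 6Q = 85.5 + Q gives Q_1 = 15.9286, P_1 = 101.4286; CS_1 = 761.1582, PS_1 = 126.8597.
Change in consumer surplus = 761.1582 - 1518.75 = -757.5918.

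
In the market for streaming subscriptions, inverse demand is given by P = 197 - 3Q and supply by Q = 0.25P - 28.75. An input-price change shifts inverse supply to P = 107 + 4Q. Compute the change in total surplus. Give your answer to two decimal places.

98.29

Rewriting supply in inverse form: P = 115 + 4Q.
Initial equilibrium: Q_0 = 11.7143, P_0 = 161.8571; CS_0 = (1/2)(11.7143)(35.1429) = 205.8367, PS_0 = (1/2)(11.7143)(46.8571) = 274.449.
New equilibrium: 197 - 3Q = 107 + 4Q gives Q_1 = 12.8571, P_1 = 158.4286; CS_1 = 247.9592, PS_1 = 330.6122.
Change in total surplus = (247.9592 + 330.6122) - (205.8367 + 274.449) = 98.2857.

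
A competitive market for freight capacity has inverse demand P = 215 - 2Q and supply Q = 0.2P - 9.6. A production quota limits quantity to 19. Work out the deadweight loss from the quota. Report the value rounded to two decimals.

Rewriting supply in inverse form: P = 48 + 5Q.
Unrestricted equilibrium: Q* = (215 - 48)/(2 + 5) = 23.8571.
At Q = 19 the demand price is 215 - 2(19) = 177 and the supply price is 48 + 5(19) = 143.
Deadweight loss is the triangle between the curves from 19 to 23.8571: (1/2)(177 - 143)(23.8571 - 19) = 82.5714.

82.57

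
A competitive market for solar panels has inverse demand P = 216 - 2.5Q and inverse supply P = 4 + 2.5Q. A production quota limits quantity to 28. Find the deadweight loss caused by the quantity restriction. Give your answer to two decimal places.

518.40

Without the quota, 216 - 2.5Q = 4 + 2.5Q gives Q* = 42.4.
At Q = 28 the demand price is 216 - 2.5(28) = 146 and the supply price is 4 + 2.5(28) = 74.
Deadweight loss is the triangle between the curves from 28 to 42.4: (1/2)(146 - 74)(42.4 - 28) = 518.4.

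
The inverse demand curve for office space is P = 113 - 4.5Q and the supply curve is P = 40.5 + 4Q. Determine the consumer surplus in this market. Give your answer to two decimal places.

Setting demand equal to supply, 72.5 = 8.5Q, so Q* = 8.5294 and P* = 74.6176.
The demand choke price is 113, so CS = (1/2)(Q*)(113 - P*) = (1/2)(8.5294)(38.3824) = 163.6894.

163.69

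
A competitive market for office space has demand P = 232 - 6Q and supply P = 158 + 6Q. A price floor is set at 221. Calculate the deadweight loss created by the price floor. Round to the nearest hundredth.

Free-market equilibrium: 232 - 6Q = 158 + 6Q gives Q* = 6.1667, P* = 195.
At the floor price 221, quantity demanded is (232 - 221)/6 = 1.8333; demand is the short side, so Q = 1.8333 trades at P = 221.
The lost-trades triangle has base Q* - 1.8333 = 4.3333 and height equal to the gap between the curves at Q = 1.8333, which is 221 - 169 = 52. DWL = (1/2)(4.3333)(52) = 112.6667.

112.67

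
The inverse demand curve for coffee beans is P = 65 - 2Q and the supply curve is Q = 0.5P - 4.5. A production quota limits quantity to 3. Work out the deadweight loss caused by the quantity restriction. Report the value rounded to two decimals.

Rewriting supply in inverse form: P = 9 + 2Q.
Unrestricted equilibrium: Q* = (65 - 9)/(2 + 2) = 14.
At Q = 3 the demand price is 65 - 2(3) = 59 and the supply price is 9 + 2(3) = 15.
DWL = (1/2)(gap between curves at 3) x (Q* - 3) = (1/2)(44)(11) = 242.

242.00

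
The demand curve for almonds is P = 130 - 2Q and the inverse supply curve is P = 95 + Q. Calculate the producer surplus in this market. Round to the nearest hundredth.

68.06

Equilibrium: 130 - 2Q = 95 + Q, so Q* = 11.6667 and P* = 106.6667.
PS is the area between P* and the supply curve from 0 to Q*: (1/2)(11.6667)(11.6667) = 68.0556.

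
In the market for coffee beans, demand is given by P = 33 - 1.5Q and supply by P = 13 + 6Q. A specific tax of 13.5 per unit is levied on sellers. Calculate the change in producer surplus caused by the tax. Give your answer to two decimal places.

-19.08

Pre-tax equilibrium: 33 - 1.5Q = 13 + 6Q gives Q* = 2.6667, P* = 29.
A tax on sellers shifts supply up by 13.5: 33 - 1.5Q = 13 + 6Q + 13.5, so Q_t = 0.8667. Buyers pay P_b = 31.7; sellers receive P_s = P_b - 13.5 = 18.2.
Producers lose the trapezoid between P_s and P* out to Q_t plus the triangle from Q_t to Q*: change in PS = 2.2533 - 21.3333 = -19.08.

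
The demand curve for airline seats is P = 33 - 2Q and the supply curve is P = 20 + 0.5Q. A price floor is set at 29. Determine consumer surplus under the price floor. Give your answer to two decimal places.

Free-market equilibrium: 33 - 2Q = 20 + 0.5Q gives Q* = 5.2, P* = 22.6.
At P = 29, buyers demand (33 - 29)/2 = 2 while sellers would supply more, so the quantity traded is 2 at price 29.
CS is the triangle under demand above 29: (1/2)(2)(33 - 29) = 4.

4.00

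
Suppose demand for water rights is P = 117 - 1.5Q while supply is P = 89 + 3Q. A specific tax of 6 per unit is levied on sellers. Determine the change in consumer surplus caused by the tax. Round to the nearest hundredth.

-11.11

Pre-tax equilibrium: 117 - 1.5Q = 89 + 3Q gives Q* = 6.2222, P* = 107.6667.
With the tax, sellers need 6 more per unit: 117 - 1.5Q = 89 + 3Q + 6, so Q_t = 4.8889. Buyers pay P_b = 109.6667; sellers receive P_s = P_b - 6 = 103.6667.
Consumers lose the trapezoid between P* and P_b out to Q_t plus the triangle from Q_t to Q*: change in CS = 17.9259 - 29.037 = -11.1111.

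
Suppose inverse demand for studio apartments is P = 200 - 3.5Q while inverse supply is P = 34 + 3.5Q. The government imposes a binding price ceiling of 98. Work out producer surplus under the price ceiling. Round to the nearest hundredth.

Free-market equilibrium: 200 - 3.5Q = 34 + 3.5Q gives Q* = 23.7143, P* = 117.
At the ceiling price 98, quantity supplied is (98 - 34)/3.5 = 18.2857; supply is the short side, so Q = 18.2857 trades at P = 98.
PS is the triangle above supply below 98: (1/2)(18.2857)(98 - 34) = 585.1429.

585.14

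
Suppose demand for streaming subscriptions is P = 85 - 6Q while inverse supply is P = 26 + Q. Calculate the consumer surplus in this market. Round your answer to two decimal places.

Setting demand equal to supply, 59 = 7Q, so Q* = 8.4286 and P* = 34.4286.
CS is the area between the demand curve and P* from 0 to Q*: (1/2)(8.4286)(50.5714) = 213.1224.

213.12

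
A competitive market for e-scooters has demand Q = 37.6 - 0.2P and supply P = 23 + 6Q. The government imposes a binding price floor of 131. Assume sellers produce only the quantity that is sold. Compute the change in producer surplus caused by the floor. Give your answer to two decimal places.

166.32

Rewriting demand in inverse form: P = 188 - 5Q.
Without the control, 188 - 5Q = 23 + 6Q so Q* = 15 and P* = 113.
At P = 131, buyers demand (188 - 131)/5 = 11.4 while sellers would supply more, so the quantity traded is 11.4 at price 131.
PS goes from (1/2)(15)(90) = 675 to 841.32 (computed as (131 - 23)(11.4) - (1/2)(6)(11.4)^2), a change of 166.32.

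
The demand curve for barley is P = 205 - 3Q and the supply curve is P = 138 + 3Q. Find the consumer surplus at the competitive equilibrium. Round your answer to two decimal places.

187.04

Setting demand equal to supply, 67 = 6Q, so Q* = 11.1667 and P* = 171.5.
The demand choke price is 205, so CS = (1/2)(Q*)(205 - P*) = (1/2)(11.1667)(33.5) = 187.0417.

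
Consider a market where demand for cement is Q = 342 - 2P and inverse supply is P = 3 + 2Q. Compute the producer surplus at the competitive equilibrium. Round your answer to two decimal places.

4515.84

Rewriting demand in inverse form: P = 171 - 0.5Q.
Setting demand equal to supply, 168 = 2.5Q, so Q* = 67.2 and P* = 137.4.
Producer surplus is the triangle above supply below P*: (1/2)(67.2)(137.4 - 3) = (1/2)(67.2)(134.4) = 4515.84.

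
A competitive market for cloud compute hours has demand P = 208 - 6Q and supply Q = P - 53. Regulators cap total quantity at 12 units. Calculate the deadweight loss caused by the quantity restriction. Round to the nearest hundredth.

Rewriting supply in inverse form: P = 53 + Q.
Unrestricted equilibrium: Q* = (208 - 53)/(6 + 1) = 22.1429.
At Q = 12 the demand price is 208 - 6(12) = 136 and the supply price is 53 + (12) = 65.
Deadweight loss is the triangle between the curves from 12 to 22.1429: (1/2)(136 - 65)(22.1429 - 12) = 360.0714.

360.07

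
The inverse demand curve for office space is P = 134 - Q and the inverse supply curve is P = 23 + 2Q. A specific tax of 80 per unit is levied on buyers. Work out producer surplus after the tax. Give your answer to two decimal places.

Pre-tax equilibrium: 134 - Q = 23 + 2Q gives Q* = 37, P* = 97.
With the tax, buyers' net willingness to pay falls by 80: (134 - 80) - Q = 23 + 2Q, so Q_t = 10.3333. Buyers pay P_b = 123.6667; sellers receive P_s = P_b - 80 = 43.6667.
PS = (1/2)(Q_t)(P_s - 23) = (1/2)(10.3333)(20.6667) = 106.7778.

106.78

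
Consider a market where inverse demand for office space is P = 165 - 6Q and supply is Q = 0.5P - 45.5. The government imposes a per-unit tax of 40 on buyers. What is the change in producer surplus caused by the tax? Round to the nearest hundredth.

Rewriting supply in inverse form: P = 91 + 2Q.
Pre-tax equilibrium: 165 - 6Q = 91 + 2Q gives Q* = 9.25, P* = 109.5.
With the tax, buyers' net willingness to pay falls by 40: (165 - 40) - 6Q = 91 + 2Q, so Q_t = 4.25. Buyers pay P_b = 139.5; sellers receive P_s = P_b - 40 = 99.5.
PS falls from (1/2)(9.25)(18.5) = 85.5625 to (1/2)(4.25)(8.5) = 18.0625, a change of -67.5.

-67.50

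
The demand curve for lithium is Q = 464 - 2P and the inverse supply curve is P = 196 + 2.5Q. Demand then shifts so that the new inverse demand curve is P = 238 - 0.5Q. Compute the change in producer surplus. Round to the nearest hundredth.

Rewriting demand in inverse form: P = 232 - 0.5Q.
Initial equilibrium: Q_0 = 12, P_0 = 226; CS_0 = (1/2)(12)(6) = 36, PS_0 = (1/2)(12)(30) = 180.
New equilibrium: 238 - 0.5Q = 196 + 2.5Q gives Q_1 = 14, P_1 = 231; CS_1 = 49, PS_1 = 245.
Change in producer surplus = 245 - 180 = 65.

65.00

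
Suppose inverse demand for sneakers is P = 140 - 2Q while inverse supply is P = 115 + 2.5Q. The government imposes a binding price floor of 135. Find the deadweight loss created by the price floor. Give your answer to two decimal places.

21.01

Free-market equilibrium: 140 - 2Q = 115 + 2.5Q gives Q* = 5.5556, P* = 128.8889.
At the floor price 135, quantity demanded is (140 - 135)/2 = 2.5; demand is the short side, so Q = 2.5 trades at P = 135.
The lost-trades triangle has base Q* - 2.5 = 3.0556 and height equal to the gap between the curves at Q = 2.5, which is 135 - 121.25 = 13.75. DWL = (1/2)(3.0556)(13.75) = 21.0069.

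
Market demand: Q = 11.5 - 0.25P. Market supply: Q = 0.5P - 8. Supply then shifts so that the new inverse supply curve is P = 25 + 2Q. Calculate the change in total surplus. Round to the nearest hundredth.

Rewriting demand in inverse form: P = 46 - 4Q.
Rewriting supply in inverse form: P = 16 + 2Q.
Initial equilibrium: Q_0 = 5, P_0 = 26; CS_0 = (1/2)(5)(20) = 50, PS_0 = (1/2)(5)(10) = 25.
New equilibrium: 46 - 4Q = 25 + 2Q gives Q_1 = 3.5, P_1 = 32; CS_1 = 24.5, PS_1 = 12.25.
Change in total surplus = (24.5 + 12.25) - (50 + 25) = -38.25.

-38.25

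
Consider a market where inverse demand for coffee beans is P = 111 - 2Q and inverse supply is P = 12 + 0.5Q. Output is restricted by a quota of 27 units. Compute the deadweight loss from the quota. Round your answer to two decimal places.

198.45

Without the quota, 111 - 2Q = 12 + 0.5Q gives Q* = 39.6.
At Q = 27 the demand price is 111 - 2(27) = 57 and the supply price is 12 + 0.5(27) = 25.5.
DWL = (1/2)(gap between curves at 27) x (Q* - 27) = (1/2)(31.5)(12.6) = 198.45.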